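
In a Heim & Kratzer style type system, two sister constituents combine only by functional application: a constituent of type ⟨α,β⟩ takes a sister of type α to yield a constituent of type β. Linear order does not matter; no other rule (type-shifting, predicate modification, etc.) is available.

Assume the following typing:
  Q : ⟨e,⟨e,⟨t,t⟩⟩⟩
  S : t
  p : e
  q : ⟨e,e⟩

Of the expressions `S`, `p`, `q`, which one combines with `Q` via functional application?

S : t — neither side's domain matches the other.
p — combines: Q : ⟨e,⟨e,⟨t,t⟩⟩⟩ takes p : e as argument, giving ⟨e,⟨t,t⟩⟩.
q : ⟨e,e⟩ — neither side's domain matches the other.

p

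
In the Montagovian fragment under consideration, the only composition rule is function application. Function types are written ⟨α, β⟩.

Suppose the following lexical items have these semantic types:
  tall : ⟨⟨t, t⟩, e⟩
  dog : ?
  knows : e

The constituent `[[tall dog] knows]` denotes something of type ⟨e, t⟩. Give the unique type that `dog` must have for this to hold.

For [[tall dog] knows] to have type ⟨e, t⟩ with knows of type e, [tall dog] must be the function: [tall dog] : ⟨e, ⟨e, t⟩⟩.
For [tall dog] to have type ⟨e, ⟨e, t⟩⟩ with tall of type ⟨⟨t, t⟩, e⟩, dog must be the function: dog : ⟨⟨⟨t, t⟩, e⟩, ⟨e, ⟨e, t⟩⟩⟩.

⟨⟨⟨t, t⟩, e⟩, ⟨e, ⟨e, t⟩⟩⟩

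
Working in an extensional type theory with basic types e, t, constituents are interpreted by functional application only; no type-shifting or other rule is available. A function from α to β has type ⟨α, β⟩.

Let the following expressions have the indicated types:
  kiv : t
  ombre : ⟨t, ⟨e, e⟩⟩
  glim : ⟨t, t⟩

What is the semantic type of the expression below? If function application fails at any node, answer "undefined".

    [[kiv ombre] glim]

[kiv ombre] — ombre of type ⟨t, ⟨e, e⟩⟩ combines with kiv of type t: type ⟨e, e⟩.
At [[kiv ombre] glim]: neither ⟨e, e⟩ nor ⟨t, t⟩ can take the other as argument; the node is ill-typed.

undefined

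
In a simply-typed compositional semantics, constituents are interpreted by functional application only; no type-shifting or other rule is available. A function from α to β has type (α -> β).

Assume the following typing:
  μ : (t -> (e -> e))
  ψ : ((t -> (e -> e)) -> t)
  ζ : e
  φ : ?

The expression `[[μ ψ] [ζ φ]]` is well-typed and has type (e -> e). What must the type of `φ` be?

(e -> (t -> (e -> e)))

At [[μ ψ] [ζ φ]] (required: (e -> e)): [μ ψ] is t, which is not a function with range (e -> e); hence [ζ φ] is the functor — type (t -> (e -> e)).
At [ζ φ] (required: (t -> (e -> e))): ζ is e, which is not a function with range (t -> (e -> e)); hence φ is the functor — type (e -> (t -> (e -> e))).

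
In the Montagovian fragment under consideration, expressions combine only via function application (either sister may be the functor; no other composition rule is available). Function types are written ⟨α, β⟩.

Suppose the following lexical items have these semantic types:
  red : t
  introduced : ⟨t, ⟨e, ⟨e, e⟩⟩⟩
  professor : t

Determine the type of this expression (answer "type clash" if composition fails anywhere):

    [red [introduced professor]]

type clash

[introduced professor]: functor introduced : ⟨t, ⟨e, ⟨e, e⟩⟩⟩, argument professor : t; result ⟨e, ⟨e, e⟩⟩.
[red [introduced professor]]: t and ⟨e, ⟨e, e⟩⟩ cannot combine by function application — type clash.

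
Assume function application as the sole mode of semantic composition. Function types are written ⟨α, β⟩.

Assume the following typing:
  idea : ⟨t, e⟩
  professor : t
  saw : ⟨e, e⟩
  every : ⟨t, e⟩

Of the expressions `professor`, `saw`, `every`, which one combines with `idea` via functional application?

professor — combines: idea : ⟨t, e⟩ takes professor : t as argument, giving e.
saw : ⟨e, e⟩ — neither side's domain matches the other.
every : ⟨t, e⟩ — neither side's domain matches the other.

professor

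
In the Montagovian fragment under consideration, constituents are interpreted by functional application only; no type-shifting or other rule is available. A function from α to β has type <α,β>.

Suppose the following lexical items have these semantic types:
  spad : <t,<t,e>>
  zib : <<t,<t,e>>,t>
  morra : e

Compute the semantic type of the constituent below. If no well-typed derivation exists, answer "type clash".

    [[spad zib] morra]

[spad zib]: <<t,<t,e>>,t> applied to <t,<t,e>> yields t.
[[spad zib] morra]: t and e cannot combine by function application — type clash.

type clash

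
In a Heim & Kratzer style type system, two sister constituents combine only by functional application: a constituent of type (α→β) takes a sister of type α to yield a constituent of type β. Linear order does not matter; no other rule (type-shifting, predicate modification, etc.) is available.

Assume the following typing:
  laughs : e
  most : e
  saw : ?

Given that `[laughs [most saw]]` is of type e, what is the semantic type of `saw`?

(e→(e→e))

For [laughs [most saw]] to have type e with laughs of type e, [most saw] must be the function: [most saw] : (e→e).
For [most saw] to have type (e→e) with most of type e, saw must be the function: saw : (e→(e→e)).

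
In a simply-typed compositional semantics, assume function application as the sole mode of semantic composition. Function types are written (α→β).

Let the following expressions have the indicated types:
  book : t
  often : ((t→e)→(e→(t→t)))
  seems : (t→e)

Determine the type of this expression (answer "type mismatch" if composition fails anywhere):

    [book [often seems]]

type mismatch

[often seems] — often of type ((t→e)→(e→(t→t))) combines with seems of type (t→e): type (e→(t→t)).
[book [often seems]]: t and (e→(t→t)) cannot combine by function application — type clash.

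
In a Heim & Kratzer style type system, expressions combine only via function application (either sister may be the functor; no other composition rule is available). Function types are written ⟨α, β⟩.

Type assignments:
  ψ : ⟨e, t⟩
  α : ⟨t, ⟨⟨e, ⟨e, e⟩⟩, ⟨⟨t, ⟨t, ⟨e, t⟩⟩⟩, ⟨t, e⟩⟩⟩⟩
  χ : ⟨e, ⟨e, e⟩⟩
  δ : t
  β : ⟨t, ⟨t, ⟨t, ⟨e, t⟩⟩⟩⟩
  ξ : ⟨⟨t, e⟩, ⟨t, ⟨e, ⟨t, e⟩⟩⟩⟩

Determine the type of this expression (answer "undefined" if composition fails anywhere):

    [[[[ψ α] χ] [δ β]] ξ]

At [ψ α]: neither ⟨e, t⟩ nor ⟨t, ⟨⟨e, ⟨e, e⟩⟩, ⟨⟨t, ⟨t, ⟨e, t⟩⟩⟩, ⟨t, e⟩⟩⟩⟩ can take the other as argument; the node is ill-typed.

undefined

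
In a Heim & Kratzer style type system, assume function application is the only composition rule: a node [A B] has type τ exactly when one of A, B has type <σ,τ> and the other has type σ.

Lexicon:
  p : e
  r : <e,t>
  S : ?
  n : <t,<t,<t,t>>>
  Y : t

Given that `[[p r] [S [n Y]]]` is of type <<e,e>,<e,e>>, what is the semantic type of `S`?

<<t,<t,t>>,<t,<<e,e>,<e,e>>>>

For [[p r] [S [n Y]]] to have type <<e,e>,<e,e>> with [p r] of type t, [S [n Y]] must be the function: [S [n Y]] : <t,<<e,e>,<e,e>>>.
For [S [n Y]] to have type <t,<<e,e>,<e,e>>> with [n Y] of type <t,<t,t>>, S must be the function: S : <<t,<t,t>>,<t,<<e,e>,<e,e>>>>.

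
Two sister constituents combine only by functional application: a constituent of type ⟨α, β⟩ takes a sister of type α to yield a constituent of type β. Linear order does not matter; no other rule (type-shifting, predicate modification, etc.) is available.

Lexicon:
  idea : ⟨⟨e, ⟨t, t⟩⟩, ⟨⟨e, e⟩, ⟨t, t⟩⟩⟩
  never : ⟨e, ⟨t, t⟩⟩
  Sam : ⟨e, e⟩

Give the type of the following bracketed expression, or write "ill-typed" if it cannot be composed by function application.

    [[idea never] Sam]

[idea never] — idea of type ⟨⟨e, ⟨t, t⟩⟩, ⟨⟨e, e⟩, ⟨t, t⟩⟩⟩ combines with never of type ⟨e, ⟨t, t⟩⟩: type ⟨⟨e, e⟩, ⟨t, t⟩⟩.
[[idea never] Sam] — [idea never] of type ⟨⟨e, e⟩, ⟨t, t⟩⟩ combines with Sam of type ⟨e, e⟩: type ⟨t, t⟩.

⟨t, t⟩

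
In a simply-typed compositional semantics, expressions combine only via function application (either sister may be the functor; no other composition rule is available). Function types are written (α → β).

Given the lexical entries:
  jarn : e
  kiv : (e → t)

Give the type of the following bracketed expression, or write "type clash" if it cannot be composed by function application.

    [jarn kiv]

[jarn kiv]: kiv is (e → t), jarn is e; result t.

t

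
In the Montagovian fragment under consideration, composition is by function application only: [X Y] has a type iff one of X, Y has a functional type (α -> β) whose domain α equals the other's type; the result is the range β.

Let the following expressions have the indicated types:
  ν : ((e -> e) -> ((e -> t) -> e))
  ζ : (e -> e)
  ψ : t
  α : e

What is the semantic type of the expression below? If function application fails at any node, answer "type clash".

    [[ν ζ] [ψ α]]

type clash

[ν ζ]: functor ν : ((e -> e) -> ((e -> t) -> e)), argument ζ : (e -> e); result ((e -> t) -> e).
[ψ α]: t with e — neither is a function whose domain matches the other; composition fails here.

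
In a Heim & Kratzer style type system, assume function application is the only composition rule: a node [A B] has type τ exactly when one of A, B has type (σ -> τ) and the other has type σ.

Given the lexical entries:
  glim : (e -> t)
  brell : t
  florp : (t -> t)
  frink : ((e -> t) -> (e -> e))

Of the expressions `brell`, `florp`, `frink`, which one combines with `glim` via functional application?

brell : t — no; glim wants e, and brell wants nothing (atomic).
florp : (t -> t) — no; glim wants e, and florp wants t.
frink — combines: frink : ((e -> t) -> (e -> e)) takes glim : (e -> t) as argument, giving (e -> e).

frink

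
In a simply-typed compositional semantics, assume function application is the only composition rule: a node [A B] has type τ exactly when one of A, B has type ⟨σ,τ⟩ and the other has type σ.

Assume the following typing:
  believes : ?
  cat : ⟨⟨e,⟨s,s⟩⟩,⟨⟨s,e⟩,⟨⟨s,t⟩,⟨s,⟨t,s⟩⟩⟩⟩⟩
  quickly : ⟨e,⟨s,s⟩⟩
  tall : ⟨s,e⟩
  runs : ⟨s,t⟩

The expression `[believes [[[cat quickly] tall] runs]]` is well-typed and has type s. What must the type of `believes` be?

⟨⟨s,⟨t,s⟩⟩,s⟩

[believes [[[cat quickly] tall] runs]] is required to be s. [[[cat quickly] tall] runs] : ⟨s,⟨t,s⟩⟩ cannot yield s as functor, so believes : ⟨⟨s,⟨t,s⟩⟩,s⟩.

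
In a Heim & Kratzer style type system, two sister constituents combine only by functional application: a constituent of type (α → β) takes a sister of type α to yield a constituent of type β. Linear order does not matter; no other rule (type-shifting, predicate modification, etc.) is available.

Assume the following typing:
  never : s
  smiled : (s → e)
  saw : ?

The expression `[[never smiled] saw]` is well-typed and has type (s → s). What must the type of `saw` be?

[[never smiled] saw] is required to be (s → s). [never smiled] : e cannot yield (s → s) as functor, so saw : (e → (s → s)).

(e → (s → s))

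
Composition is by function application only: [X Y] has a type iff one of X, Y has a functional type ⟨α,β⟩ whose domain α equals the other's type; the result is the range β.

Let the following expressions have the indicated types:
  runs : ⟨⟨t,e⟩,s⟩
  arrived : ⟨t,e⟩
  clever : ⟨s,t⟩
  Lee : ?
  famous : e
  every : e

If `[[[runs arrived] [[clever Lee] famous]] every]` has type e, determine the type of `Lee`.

⟨⟨s,t⟩,⟨e,⟨s,⟨e,e⟩⟩⟩⟩

For [[[runs arrived] [[clever Lee] famous]] every] to have type e with every of type e, [[runs arrived] [[clever Lee] famous]] must be the function: [[runs arrived] [[clever Lee] famous]] : ⟨e,e⟩.
For [[runs arrived] [[clever Lee] famous]] to have type ⟨e,e⟩ with [runs arrived] of type s, [[clever Lee] famous] must be the function: [[clever Lee] famous] : ⟨s,⟨e,e⟩⟩.
For [[clever Lee] famous] to have type ⟨s,⟨e,e⟩⟩ with famous of type e, [clever Lee] must be the function: [clever Lee] : ⟨e,⟨s,⟨e,e⟩⟩⟩.
For [clever Lee] to have type ⟨e,⟨s,⟨e,e⟩⟩⟩ with clever of type ⟨s,t⟩, Lee must be the function: Lee : ⟨⟨s,t⟩,⟨e,⟨s,⟨e,e⟩⟩⟩⟩.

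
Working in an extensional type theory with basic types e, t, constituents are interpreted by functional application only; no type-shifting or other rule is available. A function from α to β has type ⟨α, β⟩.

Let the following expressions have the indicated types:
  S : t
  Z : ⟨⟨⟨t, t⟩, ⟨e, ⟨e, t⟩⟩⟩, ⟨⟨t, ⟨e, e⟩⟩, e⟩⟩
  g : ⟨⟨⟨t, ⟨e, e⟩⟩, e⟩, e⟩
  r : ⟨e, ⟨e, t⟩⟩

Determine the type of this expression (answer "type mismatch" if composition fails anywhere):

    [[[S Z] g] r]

type mismatch

At [S Z]: neither t nor ⟨⟨⟨t, t⟩, ⟨e, ⟨e, t⟩⟩⟩, ⟨⟨t, ⟨e, e⟩⟩, e⟩⟩ can take the other as argument; the node is ill-typed.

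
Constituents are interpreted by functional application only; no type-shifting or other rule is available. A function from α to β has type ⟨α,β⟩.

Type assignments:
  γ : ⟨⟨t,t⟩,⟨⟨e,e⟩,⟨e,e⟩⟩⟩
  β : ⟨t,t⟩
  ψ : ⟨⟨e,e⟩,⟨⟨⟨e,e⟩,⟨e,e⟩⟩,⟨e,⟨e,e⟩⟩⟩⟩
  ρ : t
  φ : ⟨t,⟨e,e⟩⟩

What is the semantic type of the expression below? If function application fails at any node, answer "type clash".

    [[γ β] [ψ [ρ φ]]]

⟨e,⟨e,e⟩⟩

[γ β]: functor γ : ⟨⟨t,t⟩,⟨⟨e,e⟩,⟨e,e⟩⟩⟩, argument β : ⟨t,t⟩; result ⟨⟨e,e⟩,⟨e,e⟩⟩.
[ρ φ]: functor φ : ⟨t,⟨e,e⟩⟩, argument ρ : t; result ⟨e,e⟩.
[ψ [ρ φ]]: functor ψ : ⟨⟨e,e⟩,⟨⟨⟨e,e⟩,⟨e,e⟩⟩,⟨e,⟨e,e⟩⟩⟩⟩, argument [ρ φ] : ⟨e,e⟩; result ⟨⟨⟨e,e⟩,⟨e,e⟩⟩,⟨e,⟨e,e⟩⟩⟩.
[[γ β] [ψ [ρ φ]]]: functor [ψ [ρ φ]] : ⟨⟨⟨e,e⟩,⟨e,e⟩⟩,⟨e,⟨e,e⟩⟩⟩, argument [γ β] : ⟨⟨e,e⟩,⟨e,e⟩⟩; result ⟨e,⟨e,e⟩⟩.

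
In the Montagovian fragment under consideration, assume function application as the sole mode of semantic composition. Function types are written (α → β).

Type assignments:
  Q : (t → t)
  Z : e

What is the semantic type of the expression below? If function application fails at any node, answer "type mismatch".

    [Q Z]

type mismatch

[Q Z]: (t → t) and e cannot combine by function application — type clash.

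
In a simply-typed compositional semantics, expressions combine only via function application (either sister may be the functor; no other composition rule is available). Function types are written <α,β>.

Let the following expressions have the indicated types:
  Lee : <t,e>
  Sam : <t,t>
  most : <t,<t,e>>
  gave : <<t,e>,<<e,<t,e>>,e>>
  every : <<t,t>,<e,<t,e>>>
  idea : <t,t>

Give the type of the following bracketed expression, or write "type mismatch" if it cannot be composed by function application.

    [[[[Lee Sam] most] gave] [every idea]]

[Lee Sam]: <t,e> and <t,t> cannot combine by function application — type clash.

type mismatch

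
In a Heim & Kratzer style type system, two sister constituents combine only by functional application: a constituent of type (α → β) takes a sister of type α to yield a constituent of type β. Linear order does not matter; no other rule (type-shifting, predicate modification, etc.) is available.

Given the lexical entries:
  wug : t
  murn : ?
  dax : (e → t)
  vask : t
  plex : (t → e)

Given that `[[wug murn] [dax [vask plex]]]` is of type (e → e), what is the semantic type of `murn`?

(t → (t → (e → e)))

[[wug murn] [dax [vask plex]]] must have type (e → e). The sister [dax [vask plex]] has type t; that is not a function onto (e → e), so [wug murn] must be the functor, of type (t → (e → e)).
[wug murn] must have type (t → (e → e)). The sister wug has type t; that is not a function onto (t → (e → e)), so murn must be the functor, of type (t → (t → (e → e))).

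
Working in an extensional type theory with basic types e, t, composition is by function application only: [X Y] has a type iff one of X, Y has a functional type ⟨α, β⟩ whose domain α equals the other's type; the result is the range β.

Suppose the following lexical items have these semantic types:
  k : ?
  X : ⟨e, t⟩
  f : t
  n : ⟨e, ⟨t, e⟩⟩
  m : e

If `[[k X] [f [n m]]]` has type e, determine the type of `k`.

⟨⟨e, t⟩, ⟨e, e⟩⟩

[[k X] [f [n m]]] must have type e. The sister [f [n m]] has type e; that is not a function onto e, so [k X] must be the functor, of type ⟨e, e⟩.
[k X] must have type ⟨e, e⟩. The sister X has type ⟨e, t⟩; that is not a function onto ⟨e, e⟩, so k must be the functor, of type ⟨⟨e, t⟩, ⟨e, e⟩⟩.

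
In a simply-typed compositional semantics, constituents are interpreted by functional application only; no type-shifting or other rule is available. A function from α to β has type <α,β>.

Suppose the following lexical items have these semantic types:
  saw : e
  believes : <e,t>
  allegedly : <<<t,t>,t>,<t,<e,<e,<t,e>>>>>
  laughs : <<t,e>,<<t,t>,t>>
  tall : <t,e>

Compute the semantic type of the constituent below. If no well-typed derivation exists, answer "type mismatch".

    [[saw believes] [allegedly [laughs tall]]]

<e,<e,<t,e>>>

[saw believes]: <e,t> applied to e yields t.
[laughs tall]: <<t,e>,<<t,t>,t>> applied to <t,e> yields <<t,t>,t>.
[allegedly [laughs tall]]: <<<t,t>,t>,<t,<e,<e,<t,e>>>>> applied to <<t,t>,t> yields <t,<e,<e,<t,e>>>>.
[[saw believes] [allegedly [laughs tall]]]: <t,<e,<e,<t,e>>>> applied to t yields <e,<e,<t,e>>>.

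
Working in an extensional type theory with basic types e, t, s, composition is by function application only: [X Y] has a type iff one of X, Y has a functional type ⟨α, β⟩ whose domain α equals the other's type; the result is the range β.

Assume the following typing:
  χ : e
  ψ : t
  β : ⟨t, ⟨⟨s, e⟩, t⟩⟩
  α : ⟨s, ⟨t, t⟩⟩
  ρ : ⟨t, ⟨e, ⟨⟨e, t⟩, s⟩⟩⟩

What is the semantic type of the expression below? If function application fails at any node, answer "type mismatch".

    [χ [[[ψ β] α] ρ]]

type mismatch

[ψ β]: functor β : ⟨t, ⟨⟨s, e⟩, t⟩⟩, argument ψ : t; result ⟨⟨s, e⟩, t⟩.
[[ψ β] α]: ⟨⟨s, e⟩, t⟩ with ⟨s, ⟨t, t⟩⟩ — neither is a function whose domain matches the other; composition fails here.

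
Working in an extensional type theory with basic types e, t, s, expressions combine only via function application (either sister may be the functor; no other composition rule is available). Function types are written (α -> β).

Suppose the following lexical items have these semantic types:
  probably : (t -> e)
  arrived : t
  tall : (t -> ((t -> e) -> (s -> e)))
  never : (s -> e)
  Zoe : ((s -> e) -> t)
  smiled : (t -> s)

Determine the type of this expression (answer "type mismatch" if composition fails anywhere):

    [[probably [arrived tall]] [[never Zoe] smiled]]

[arrived tall]: (t -> ((t -> e) -> (s -> e))) applied to t yields ((t -> e) -> (s -> e)).
[probably [arrived tall]]: ((t -> e) -> (s -> e)) applied to (t -> e) yields (s -> e).
[never Zoe]: ((s -> e) -> t) applied to (s -> e) yields t.
[[never Zoe] smiled]: (t -> s) applied to t yields s.
[[probably [arrived tall]] [[never Zoe] smiled]]: (s -> e) applied to s yields e.

e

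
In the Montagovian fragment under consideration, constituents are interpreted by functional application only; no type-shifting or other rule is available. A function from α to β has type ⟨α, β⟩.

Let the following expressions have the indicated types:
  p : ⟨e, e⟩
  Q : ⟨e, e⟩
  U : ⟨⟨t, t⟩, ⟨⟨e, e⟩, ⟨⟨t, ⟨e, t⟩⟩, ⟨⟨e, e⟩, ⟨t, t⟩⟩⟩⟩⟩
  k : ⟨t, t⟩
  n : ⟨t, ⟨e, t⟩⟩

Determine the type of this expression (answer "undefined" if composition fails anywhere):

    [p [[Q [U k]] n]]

⟨t, t⟩

[U k]: ⟨⟨t, t⟩, ⟨⟨e, e⟩, ⟨⟨t, ⟨e, t⟩⟩, ⟨⟨e, e⟩, ⟨t, t⟩⟩⟩⟩⟩ applied to ⟨t, t⟩ yields ⟨⟨e, e⟩, ⟨⟨t, ⟨e, t⟩⟩, ⟨⟨e, e⟩, ⟨t, t⟩⟩⟩⟩.
[Q [U k]]: ⟨⟨e, e⟩, ⟨⟨t, ⟨e, t⟩⟩, ⟨⟨e, e⟩, ⟨t, t⟩⟩⟩⟩ applied to ⟨e, e⟩ yields ⟨⟨t, ⟨e, t⟩⟩, ⟨⟨e, e⟩, ⟨t, t⟩⟩⟩.
[[Q [U k]] n]: ⟨⟨t, ⟨e, t⟩⟩, ⟨⟨e, e⟩, ⟨t, t⟩⟩⟩ applied to ⟨t, ⟨e, t⟩⟩ yields ⟨⟨e, e⟩, ⟨t, t⟩⟩.
[p [[Q [U k]] n]]: ⟨⟨e, e⟩, ⟨t, t⟩⟩ applied to ⟨e, e⟩ yields ⟨t, t⟩.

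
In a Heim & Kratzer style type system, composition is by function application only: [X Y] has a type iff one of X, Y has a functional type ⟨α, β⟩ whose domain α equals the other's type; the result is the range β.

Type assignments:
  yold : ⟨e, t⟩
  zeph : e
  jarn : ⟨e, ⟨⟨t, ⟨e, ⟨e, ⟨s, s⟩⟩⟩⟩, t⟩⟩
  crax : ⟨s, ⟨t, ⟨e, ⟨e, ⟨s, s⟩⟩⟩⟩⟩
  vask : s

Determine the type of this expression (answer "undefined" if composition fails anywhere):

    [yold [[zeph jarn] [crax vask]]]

[zeph jarn] — jarn of type ⟨e, ⟨⟨t, ⟨e, ⟨e, ⟨s, s⟩⟩⟩⟩, t⟩⟩ combines with zeph of type e: type ⟨⟨t, ⟨e, ⟨e, ⟨s, s⟩⟩⟩⟩, t⟩.
[crax vask] — crax of type ⟨s, ⟨t, ⟨e, ⟨e, ⟨s, s⟩⟩⟩⟩⟩ combines with vask of type s: type ⟨t, ⟨e, ⟨e, ⟨s, s⟩⟩⟩⟩.
[[zeph jarn] [crax vask]] — [zeph jarn] of type ⟨⟨t, ⟨e, ⟨e, ⟨s, s⟩⟩⟩⟩, t⟩ combines with [crax vask] of type ⟨t, ⟨e, ⟨e, ⟨s, s⟩⟩⟩⟩: type t.
[yold [[zeph jarn] [crax vask]]]: ⟨e, t⟩ and t cannot combine by function application — type clash.

undefined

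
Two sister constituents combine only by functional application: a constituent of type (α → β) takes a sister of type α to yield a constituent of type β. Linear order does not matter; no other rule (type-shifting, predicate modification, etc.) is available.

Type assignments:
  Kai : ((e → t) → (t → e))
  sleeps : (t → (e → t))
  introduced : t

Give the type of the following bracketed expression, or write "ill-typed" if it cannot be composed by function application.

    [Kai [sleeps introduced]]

(t → e)

At [sleeps introduced], sleeps : (t → (e → t)) takes introduced : t, giving (e → t).
At [Kai [sleeps introduced]], Kai : ((e → t) → (t → e)) takes [sleeps introduced] : (e → t), giving (t → e).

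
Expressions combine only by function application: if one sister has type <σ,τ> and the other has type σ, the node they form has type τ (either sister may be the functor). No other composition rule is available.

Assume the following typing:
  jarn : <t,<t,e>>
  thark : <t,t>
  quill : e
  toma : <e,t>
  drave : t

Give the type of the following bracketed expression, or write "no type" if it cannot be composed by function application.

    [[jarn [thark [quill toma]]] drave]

e

At [quill toma], toma : <e,t> takes quill : e, giving t.
At [thark [quill toma]], thark : <t,t> takes [quill toma] : t, giving t.
At [jarn [thark [quill toma]]], jarn : <t,<t,e>> takes [thark [quill toma]] : t, giving <t,e>.
At [[jarn [thark [quill toma]]] drave], [jarn [thark [quill toma]]] : <t,e> takes drave : t, giving e.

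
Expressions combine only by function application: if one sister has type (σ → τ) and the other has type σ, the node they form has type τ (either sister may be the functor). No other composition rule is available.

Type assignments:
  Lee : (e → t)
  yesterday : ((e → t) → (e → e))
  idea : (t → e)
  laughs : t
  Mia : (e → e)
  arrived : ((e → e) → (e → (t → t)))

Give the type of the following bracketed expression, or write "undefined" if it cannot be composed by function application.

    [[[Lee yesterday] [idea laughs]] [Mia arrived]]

(t → t)

[Lee yesterday]: ((e → t) → (e → e)) applied to (e → t) yields (e → e).
[idea laughs]: (t → e) applied to t yields e.
[[Lee yesterday] [idea laughs]]: (e → e) applied to e yields e.
[Mia arrived]: ((e → e) → (e → (t → t))) applied to (e → e) yields (e → (t → t)).
[[[Lee yesterday] [idea laughs]] [Mia arrived]]: (e → (t → t)) applied to e yields (t → t).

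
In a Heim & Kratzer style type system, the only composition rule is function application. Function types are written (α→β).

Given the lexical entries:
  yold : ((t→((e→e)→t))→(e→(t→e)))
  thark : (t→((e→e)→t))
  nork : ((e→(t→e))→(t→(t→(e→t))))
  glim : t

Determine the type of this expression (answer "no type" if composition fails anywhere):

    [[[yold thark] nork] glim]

At [yold thark], yold : ((t→((e→e)→t))→(e→(t→e))) takes thark : (t→((e→e)→t)), giving (e→(t→e)).
At [[yold thark] nork], nork : ((e→(t→e))→(t→(t→(e→t)))) takes [yold thark] : (e→(t→e)), giving (t→(t→(e→t))).
At [[[yold thark] nork] glim], [[yold thark] nork] : (t→(t→(e→t))) takes glim : t, giving (t→(e→t)).

(t→(e→t))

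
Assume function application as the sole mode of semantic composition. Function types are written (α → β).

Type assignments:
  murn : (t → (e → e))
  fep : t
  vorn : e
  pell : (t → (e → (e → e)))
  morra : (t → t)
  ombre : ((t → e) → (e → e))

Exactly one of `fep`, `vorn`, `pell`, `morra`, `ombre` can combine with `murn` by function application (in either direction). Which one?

fep

fep — combines: murn : (t → (e → e)) takes fep : t as argument, giving (e → e).
vorn : e — neither side's domain matches the other.
pell : (t → (e → (e → e))) — neither side's domain matches the other.
morra : (t → t) — neither side's domain matches the other.
ombre : ((t → e) → (e → e)) — neither side's domain matches the other.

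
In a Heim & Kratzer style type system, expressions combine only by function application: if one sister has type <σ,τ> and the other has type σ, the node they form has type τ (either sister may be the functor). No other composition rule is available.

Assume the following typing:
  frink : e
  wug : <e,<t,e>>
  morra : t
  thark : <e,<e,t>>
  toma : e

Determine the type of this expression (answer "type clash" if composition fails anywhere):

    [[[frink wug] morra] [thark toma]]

t

[frink wug]: wug is <e,<t,e>>, frink is e; result <t,e>.
[[frink wug] morra]: [frink wug] is <t,e>, morra is t; result e.
[thark toma]: thark is <e,<e,t>>, toma is e; result <e,t>.
[[[frink wug] morra] [thark toma]]: [thark toma] is <e,t>, [[frink wug] morra] is e; result t.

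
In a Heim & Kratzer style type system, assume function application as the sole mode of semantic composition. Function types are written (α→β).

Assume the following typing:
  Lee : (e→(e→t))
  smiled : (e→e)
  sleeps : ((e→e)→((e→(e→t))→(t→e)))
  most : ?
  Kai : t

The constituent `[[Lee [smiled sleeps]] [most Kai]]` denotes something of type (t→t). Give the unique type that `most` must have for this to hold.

(t→((t→e)→(t→t)))

[[Lee [smiled sleeps]] [most Kai]] must have type (t→t). The sister [Lee [smiled sleeps]] has type (t→e); that is not a function onto (t→t), so [most Kai] must be the functor, of type ((t→e)→(t→t)).
[most Kai] must have type ((t→e)→(t→t)). The sister Kai has type t; that is not a function onto ((t→e)→(t→t)), so most must be the functor, of type (t→((t→e)→(t→t))).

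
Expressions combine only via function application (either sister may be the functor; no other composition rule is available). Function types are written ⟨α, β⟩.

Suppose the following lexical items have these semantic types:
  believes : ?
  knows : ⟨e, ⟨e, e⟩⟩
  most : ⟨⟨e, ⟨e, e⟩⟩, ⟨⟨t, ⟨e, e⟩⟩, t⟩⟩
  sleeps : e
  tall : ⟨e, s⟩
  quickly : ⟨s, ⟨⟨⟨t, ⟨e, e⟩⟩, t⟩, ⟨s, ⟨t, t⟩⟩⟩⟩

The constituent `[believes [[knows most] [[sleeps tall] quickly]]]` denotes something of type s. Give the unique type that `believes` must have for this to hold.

⟨⟨s, ⟨t, t⟩⟩, s⟩

[believes [[knows most] [[sleeps tall] quickly]]] is required to be s. [[knows most] [[sleeps tall] quickly]] : ⟨s, ⟨t, t⟩⟩ cannot yield s as functor, so believes : ⟨⟨s, ⟨t, t⟩⟩, s⟩.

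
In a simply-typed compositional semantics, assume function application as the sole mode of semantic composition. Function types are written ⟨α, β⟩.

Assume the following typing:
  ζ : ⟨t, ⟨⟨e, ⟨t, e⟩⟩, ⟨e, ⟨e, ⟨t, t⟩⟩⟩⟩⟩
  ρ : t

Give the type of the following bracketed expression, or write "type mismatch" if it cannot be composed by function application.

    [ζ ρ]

⟨⟨e, ⟨t, e⟩⟩, ⟨e, ⟨e, ⟨t, t⟩⟩⟩⟩

At [ζ ρ], ζ : ⟨t, ⟨⟨e, ⟨t, e⟩⟩, ⟨e, ⟨e, ⟨t, t⟩⟩⟩⟩⟩ takes ρ : t, giving ⟨⟨e, ⟨t, e⟩⟩, ⟨e, ⟨e, ⟨t, t⟩⟩⟩⟩.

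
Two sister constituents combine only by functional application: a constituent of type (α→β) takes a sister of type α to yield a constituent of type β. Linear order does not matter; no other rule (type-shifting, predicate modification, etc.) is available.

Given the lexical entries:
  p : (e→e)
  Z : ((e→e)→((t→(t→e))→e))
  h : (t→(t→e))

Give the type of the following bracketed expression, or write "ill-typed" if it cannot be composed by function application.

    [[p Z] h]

e

At [p Z], Z : ((e→e)→((t→(t→e))→e)) takes p : (e→e), giving ((t→(t→e))→e).
At [[p Z] h], [p Z] : ((t→(t→e))→e) takes h : (t→(t→e)), giving e.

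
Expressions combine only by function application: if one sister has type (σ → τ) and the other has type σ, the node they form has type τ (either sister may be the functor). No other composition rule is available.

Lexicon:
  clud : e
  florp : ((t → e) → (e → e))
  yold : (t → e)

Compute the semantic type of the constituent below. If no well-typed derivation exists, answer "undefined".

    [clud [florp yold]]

[florp yold]: functor florp : ((t → e) → (e → e)), argument yold : (t → e); result (e → e).
[clud [florp yold]]: functor [florp yold] : (e → e), argument clud : e; result e.

e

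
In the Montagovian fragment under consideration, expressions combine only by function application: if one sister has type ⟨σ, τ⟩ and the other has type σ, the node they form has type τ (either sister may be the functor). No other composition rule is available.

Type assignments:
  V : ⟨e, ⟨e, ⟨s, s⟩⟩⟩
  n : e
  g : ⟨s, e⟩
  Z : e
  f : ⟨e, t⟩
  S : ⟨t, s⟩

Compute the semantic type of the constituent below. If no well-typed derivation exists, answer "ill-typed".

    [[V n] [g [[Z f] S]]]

⟨s, s⟩

At [V n], V : ⟨e, ⟨e, ⟨s, s⟩⟩⟩ takes n : e, giving ⟨e, ⟨s, s⟩⟩.
At [Z f], f : ⟨e, t⟩ takes Z : e, giving t.
At [[Z f] S], S : ⟨t, s⟩ takes [Z f] : t, giving s.
At [g [[Z f] S]], g : ⟨s, e⟩ takes [[Z f] S] : s, giving e.
At [[V n] [g [[Z f] S]]], [V n] : ⟨e, ⟨s, s⟩⟩ takes [g [[Z f] S]] : e, giving ⟨s, s⟩.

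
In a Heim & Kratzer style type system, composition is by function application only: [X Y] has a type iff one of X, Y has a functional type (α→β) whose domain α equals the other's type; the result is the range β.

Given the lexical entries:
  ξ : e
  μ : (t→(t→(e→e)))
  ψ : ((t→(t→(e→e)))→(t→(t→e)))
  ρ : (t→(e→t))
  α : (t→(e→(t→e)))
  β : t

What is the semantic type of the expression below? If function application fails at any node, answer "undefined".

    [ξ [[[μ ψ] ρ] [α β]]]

undefined

[μ ψ]: ((t→(t→(e→e)))→(t→(t→e))) applied to (t→(t→(e→e))) yields (t→(t→e)).
[[μ ψ] ρ]: (t→(t→e)) with (t→(e→t)) — neither is a function whose domain matches the other; composition fails here.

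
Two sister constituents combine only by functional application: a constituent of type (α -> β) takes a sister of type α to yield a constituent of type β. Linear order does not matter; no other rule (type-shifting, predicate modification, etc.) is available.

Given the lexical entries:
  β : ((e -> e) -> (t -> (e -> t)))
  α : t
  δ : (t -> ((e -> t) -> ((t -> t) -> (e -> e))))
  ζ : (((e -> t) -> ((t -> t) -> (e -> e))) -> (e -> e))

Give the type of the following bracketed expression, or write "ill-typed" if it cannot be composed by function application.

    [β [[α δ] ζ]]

(t -> (e -> t))

At [α δ], δ : (t -> ((e -> t) -> ((t -> t) -> (e -> e)))) takes α : t, giving ((e -> t) -> ((t -> t) -> (e -> e))).
At [[α δ] ζ], ζ : (((e -> t) -> ((t -> t) -> (e -> e))) -> (e -> e)) takes [α δ] : ((e -> t) -> ((t -> t) -> (e -> e))), giving (e -> e).
At [β [[α δ] ζ]], β : ((e -> e) -> (t -> (e -> t))) takes [[α δ] ζ] : (e -> e), giving (t -> (e -> t)).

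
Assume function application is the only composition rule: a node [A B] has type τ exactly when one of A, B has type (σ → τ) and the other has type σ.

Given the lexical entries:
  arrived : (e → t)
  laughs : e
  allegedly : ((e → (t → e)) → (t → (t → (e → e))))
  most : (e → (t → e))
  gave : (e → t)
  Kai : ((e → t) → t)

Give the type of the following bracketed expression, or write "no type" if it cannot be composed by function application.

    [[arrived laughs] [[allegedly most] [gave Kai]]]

[arrived laughs]: (e → t) applied to e yields t.
[allegedly most]: ((e → (t → e)) → (t → (t → (e → e)))) applied to (e → (t → e)) yields (t → (t → (e → e))).
[gave Kai]: ((e → t) → t) applied to (e → t) yields t.
[[allegedly most] [gave Kai]]: (t → (t → (e → e))) applied to t yields (t → (e → e)).
[[arrived laughs] [[allegedly most] [gave Kai]]]: (t → (e → e)) applied to t yields (e → e).

(e → e)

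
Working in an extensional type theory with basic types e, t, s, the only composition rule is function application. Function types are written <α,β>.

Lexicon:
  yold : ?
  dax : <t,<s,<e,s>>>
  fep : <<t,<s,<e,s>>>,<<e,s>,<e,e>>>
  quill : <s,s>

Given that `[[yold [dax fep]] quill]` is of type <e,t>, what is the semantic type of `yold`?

<<<e,s>,<e,e>>,<<s,s>,<e,t>>>

[[yold [dax fep]] quill] is required to be <e,t>. quill : <s,s> cannot yield <e,t> as functor, so [yold [dax fep]] : <<s,s>,<e,t>>.
[yold [dax fep]] is required to be <<s,s>,<e,t>>. [dax fep] : <<e,s>,<e,e>> cannot yield <<s,s>,<e,t>> as functor, so yold : <<<e,s>,<e,e>>,<<s,s>,<e,t>>>.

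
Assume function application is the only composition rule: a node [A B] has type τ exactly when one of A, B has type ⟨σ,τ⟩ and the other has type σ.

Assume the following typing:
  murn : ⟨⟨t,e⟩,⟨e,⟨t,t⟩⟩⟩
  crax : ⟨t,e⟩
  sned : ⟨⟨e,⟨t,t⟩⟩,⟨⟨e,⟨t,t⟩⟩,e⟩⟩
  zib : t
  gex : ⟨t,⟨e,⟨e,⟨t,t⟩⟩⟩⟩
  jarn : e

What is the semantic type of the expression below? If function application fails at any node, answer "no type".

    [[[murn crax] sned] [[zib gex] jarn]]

e

[murn crax]: functor murn : ⟨⟨t,e⟩,⟨e,⟨t,t⟩⟩⟩, argument crax : ⟨t,e⟩; result ⟨e,⟨t,t⟩⟩.
[[murn crax] sned]: functor sned : ⟨⟨e,⟨t,t⟩⟩,⟨⟨e,⟨t,t⟩⟩,e⟩⟩, argument [murn crax] : ⟨e,⟨t,t⟩⟩; result ⟨⟨e,⟨t,t⟩⟩,e⟩.
[zib gex]: functor gex : ⟨t,⟨e,⟨e,⟨t,t⟩⟩⟩⟩, argument zib : t; result ⟨e,⟨e,⟨t,t⟩⟩⟩.
[[zib gex] jarn]: functor [zib gex] : ⟨e,⟨e,⟨t,t⟩⟩⟩, argument jarn : e; result ⟨e,⟨t,t⟩⟩.
[[[murn crax] sned] [[zib gex] jarn]]: functor [[murn crax] sned] : ⟨⟨e,⟨t,t⟩⟩,e⟩, argument [[zib gex] jarn] : ⟨e,⟨t,t⟩⟩; result e.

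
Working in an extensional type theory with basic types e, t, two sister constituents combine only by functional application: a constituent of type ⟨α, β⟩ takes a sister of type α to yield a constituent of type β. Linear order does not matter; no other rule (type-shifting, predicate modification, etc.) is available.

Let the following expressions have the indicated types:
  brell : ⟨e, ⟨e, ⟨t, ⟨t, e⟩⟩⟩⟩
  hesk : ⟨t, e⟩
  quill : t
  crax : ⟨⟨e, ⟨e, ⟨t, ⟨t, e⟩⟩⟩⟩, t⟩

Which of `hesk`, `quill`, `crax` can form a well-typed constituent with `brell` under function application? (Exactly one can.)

crax

hesk : ⟨t, e⟩ — does not combine with brell.
quill : t — does not combine with brell.
crax — combines: crax : ⟨⟨e, ⟨e, ⟨t, ⟨t, e⟩⟩⟩⟩, t⟩ takes brell : ⟨e, ⟨e, ⟨t, ⟨t, e⟩⟩⟩⟩ as argument, giving t.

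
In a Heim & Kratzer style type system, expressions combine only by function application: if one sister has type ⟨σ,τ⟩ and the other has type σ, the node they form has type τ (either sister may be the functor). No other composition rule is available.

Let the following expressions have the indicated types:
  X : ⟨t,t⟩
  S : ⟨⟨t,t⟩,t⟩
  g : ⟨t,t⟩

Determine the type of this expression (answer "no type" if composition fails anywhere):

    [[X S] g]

At [X S], S : ⟨⟨t,t⟩,t⟩ takes X : ⟨t,t⟩, giving t.
At [[X S] g], g : ⟨t,t⟩ takes [X S] : t, giving t.

t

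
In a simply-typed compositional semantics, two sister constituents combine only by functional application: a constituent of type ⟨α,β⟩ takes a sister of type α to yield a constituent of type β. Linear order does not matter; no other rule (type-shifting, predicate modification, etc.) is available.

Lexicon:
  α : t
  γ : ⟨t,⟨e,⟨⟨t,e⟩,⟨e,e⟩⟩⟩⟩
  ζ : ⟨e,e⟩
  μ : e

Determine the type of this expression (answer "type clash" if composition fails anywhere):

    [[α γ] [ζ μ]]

[α γ]: functor γ : ⟨t,⟨e,⟨⟨t,e⟩,⟨e,e⟩⟩⟩⟩, argument α : t; result ⟨e,⟨⟨t,e⟩,⟨e,e⟩⟩⟩.
[ζ μ]: functor ζ : ⟨e,e⟩, argument μ : e; result e.
[[α γ] [ζ μ]]: functor [α γ] : ⟨e,⟨⟨t,e⟩,⟨e,e⟩⟩⟩, argument [ζ μ] : e; result ⟨⟨t,e⟩,⟨e,e⟩⟩.

⟨⟨t,e⟩,⟨e,e⟩⟩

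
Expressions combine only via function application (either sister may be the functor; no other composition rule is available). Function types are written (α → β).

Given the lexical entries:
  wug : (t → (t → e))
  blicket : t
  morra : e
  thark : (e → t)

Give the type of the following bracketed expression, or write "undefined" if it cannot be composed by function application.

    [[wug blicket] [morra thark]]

e

[wug blicket]: (t → (t → e)) applied to t yields (t → e).
[morra thark]: (e → t) applied to e yields t.
[[wug blicket] [morra thark]]: (t → e) applied to t yields e.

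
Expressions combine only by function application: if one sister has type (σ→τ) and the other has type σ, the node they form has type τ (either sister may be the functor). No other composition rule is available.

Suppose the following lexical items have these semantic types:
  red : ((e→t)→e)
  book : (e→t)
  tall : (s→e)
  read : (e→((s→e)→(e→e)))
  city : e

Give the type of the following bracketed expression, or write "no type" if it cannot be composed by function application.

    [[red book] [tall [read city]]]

e

[red book]: red is ((e→t)→e), book is (e→t); result e.
[read city]: read is (e→((s→e)→(e→e))), city is e; result ((s→e)→(e→e)).
[tall [read city]]: [read city] is ((s→e)→(e→e)), tall is (s→e); result (e→e).
[[red book] [tall [read city]]]: [tall [read city]] is (e→e), [red book] is e; result e.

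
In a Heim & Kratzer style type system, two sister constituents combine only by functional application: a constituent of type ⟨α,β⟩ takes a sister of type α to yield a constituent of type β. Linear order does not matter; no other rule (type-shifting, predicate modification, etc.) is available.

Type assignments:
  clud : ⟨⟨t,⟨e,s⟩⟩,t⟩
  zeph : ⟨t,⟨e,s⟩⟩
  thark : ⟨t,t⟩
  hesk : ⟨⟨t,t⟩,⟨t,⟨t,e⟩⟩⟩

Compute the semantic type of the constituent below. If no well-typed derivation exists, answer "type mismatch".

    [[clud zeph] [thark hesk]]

[clud zeph]: ⟨⟨t,⟨e,s⟩⟩,t⟩ applied to ⟨t,⟨e,s⟩⟩ yields t.
[thark hesk]: ⟨⟨t,t⟩,⟨t,⟨t,e⟩⟩⟩ applied to ⟨t,t⟩ yields ⟨t,⟨t,e⟩⟩.
[[clud zeph] [thark hesk]]: ⟨t,⟨t,e⟩⟩ applied to t yields ⟨t,e⟩.

⟨t,e⟩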